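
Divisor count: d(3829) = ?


3829 = 7^1 × 547^1
d(3829) = (1+1) × (1+1) = 4

4 divisors


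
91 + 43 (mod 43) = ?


91 + 43 = 134
134 mod 43 = 5


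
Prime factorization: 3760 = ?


3760 / 2 = 1880
1880 / 2 = 940
940 / 2 = 470
470 / 2 = 235
235 / 5 = 47
47 / 47 = 1
3760 = 2^4 × 5 × 47


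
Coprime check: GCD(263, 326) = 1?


Euclidean algorithm:
326 = 1 * 263 + 63
263 = 4 * 63 + 11
63 = 5 * 11 + 8
11 = 1 * 8 + 3
8 = 2 * 3 + 2
3 = 1 * 2 + 1
2 = 2 * 1 + 0
GCD(263, 326) = 1

Yes, coprime (GCD = 1)


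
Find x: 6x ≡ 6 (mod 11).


GCD(6, 11) = 1, unique solution
a^(-1) mod 11 = 2
x = 2 * 6 mod 11 = 1

x ≡ 1 (mod 11)


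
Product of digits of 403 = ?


4 × 0 × 3 = 0


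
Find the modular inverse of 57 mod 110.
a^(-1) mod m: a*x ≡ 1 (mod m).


Use the extended Euclidean algorithm on (110, 57); each row r = 110*s + 57*t:
r=110, s=1, t=0
r=57, s=0, t=1
q=1: r=53, s=1, t=-1   [110*(1) + 57*(-1) = 53]
q=1: r=4, s=-1, t=2   [110*(-1) + 57*(2) = 4]
q=13: r=1, s=14, t=-27   [110*(14) + 57*(-27) = 1]
q=4: r=0, s=-57, t=110   [110*(-57) + 57*(110) = 0]
GCD = 1 with t = -27, so 57*(-27) ≡ 1 (mod 110)
Inverse = -27 mod 110 = 83
Check: 57 * 83 = 4731 ≡ 1 (mod 110)

57^(-1) ≡ 83 (mod 110)


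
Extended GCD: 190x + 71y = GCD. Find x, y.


Tabular extended Euclidean (each row: r = 190*s + 71*t):
r=190, s=1, t=0
r=71, s=0, t=1
q=2: r=48, s=1, t=-2   [190*(1) + 71*(-2) = 48]
q=1: r=23, s=-1, t=3   [190*(-1) + 71*(3) = 23]
q=2: r=2, s=3, t=-8   [190*(3) + 71*(-8) = 2]
q=11: r=1, s=-34, t=91   [190*(-34) + 71*(91) = 1]
q=2: r=0, s=71, t=-190   [190*(71) + 71*(-190) = 0]
GCD = 1; from the row with r=1: x=-34, y=91
Check: 190*(-34) + 71*(91) = -6460 + 6461 = 1

GCD = 1, x = -34, y = 91


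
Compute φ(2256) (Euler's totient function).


2256 = 2^4 × 3 × 47
Prime factors: 2, 3, 47
φ(2256) = 2256 × (1-1/2) × (1-1/3) × (1-1/47)
= 2256 × 1/2 × 2/3 × 46/47 = 736

φ(2256) = 736


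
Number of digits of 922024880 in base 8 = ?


922024880 in base 8 = 6675175660
Number of digits = 10

10 digits (base 8)


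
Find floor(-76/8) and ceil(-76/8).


-76/8 = -9.5000
floor = -10
ceil = -9

floor = -10, ceil = -9


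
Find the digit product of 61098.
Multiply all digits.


6 × 1 × 0 × 9 × 8 = 0


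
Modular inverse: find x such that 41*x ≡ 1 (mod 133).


Use the extended Euclidean algorithm on (133, 41); each row r = 133*s + 41*t:
r=133, s=1, t=0
r=41, s=0, t=1
q=3: r=10, s=1, t=-3   [133*(1) + 41*(-3) = 10]
q=4: r=1, s=-4, t=13   [133*(-4) + 41*(13) = 1]
q=10: r=0, s=41, t=-133   [133*(41) + 41*(-133) = 0]
GCD = 1 with t = 13, so 41*(13) ≡ 1 (mod 133)
Inverse = 13 mod 133 = 13
Check: 41 * 13 = 533 ≡ 1 (mod 133)

41^(-1) ≡ 13 (mod 133)


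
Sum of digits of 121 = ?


1 + 2 + 1 = 4


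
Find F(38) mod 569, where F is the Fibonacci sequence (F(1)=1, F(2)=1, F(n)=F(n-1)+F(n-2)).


F(k) mod 569 for k=1..38:
1, 1, 2, 3, 5, 8, 13, 21, 34, 55, 89, 144, 233, 377, 41, 418, 459, 308, 198, 506, 135, 72, 207, 279, 486, 196, 113, 309, 422, 162, 15, 177, 192, 369, 561, 361, 353, 145
F(38) mod 569 = 145


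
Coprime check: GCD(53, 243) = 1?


Euclidean algorithm:
243 = 4 * 53 + 31
53 = 1 * 31 + 22
31 = 1 * 22 + 9
22 = 2 * 9 + 4
9 = 2 * 4 + 1
4 = 4 * 1 + 0
GCD(53, 243) = 1

Yes, coprime (GCD = 1)


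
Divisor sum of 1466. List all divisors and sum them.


Divisors of 1466: 1, 2, 733, 1466
Sum = 1 + 2 + 733 + 1466 = 2202

σ(1466) = 2202


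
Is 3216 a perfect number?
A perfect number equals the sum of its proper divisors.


Proper divisors of 3216: 1, 2, 3, 4, 6, 8, 12, 16, 24, 48, 67, 134, 201, 268, 402, 536, 804, 1072, 1608
Sum = 1 + 2 + 3 + 4 + 6 + 8 + 12 + 16 + 24 + 48 + 67 + 134 + 201 + 268 + 402 + 536 + 804 + 1072 + 1608 = 5216

No, 3216 is not perfect (5216 ≠ 3216)


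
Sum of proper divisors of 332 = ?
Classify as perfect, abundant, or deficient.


Proper divisors: 1, 2, 4, 83, 166
Sum = 1 + 2 + 4 + 83 + 166 = 256
256 < 332 → deficient

s(332) = 256 (deficient)


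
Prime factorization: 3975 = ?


3975 / 3 = 1325
1325 / 5 = 265
265 / 5 = 53
53 / 53 = 1
3975 = 3 × 5^2 × 53


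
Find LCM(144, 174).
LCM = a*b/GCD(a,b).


GCD(144, 174) = 6
LCM = 144*174/6 = 25056/6 = 4176

LCM = 4176


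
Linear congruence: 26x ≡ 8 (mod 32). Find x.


GCD(26, 32) = 2 divides 8
Divide: 13x ≡ 4 (mod 16)
x ≡ 4 (mod 16)


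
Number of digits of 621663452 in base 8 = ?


621663452 in base 8 = 4503352334
Number of digits = 10

10 digits (base 8)


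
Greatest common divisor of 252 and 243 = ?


252 = 1 * 243 + 9
243 = 27 * 9 + 0
GCD = 9


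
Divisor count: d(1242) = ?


1242 = 2^1 × 3^3 × 23^1
d(1242) = (1+1) × (3+1) × (1+1) = 16

16 divisors


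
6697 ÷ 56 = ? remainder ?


6697 = 56 * 119 + 33
Check: 6664 + 33 = 6697

q = 119, r = 33


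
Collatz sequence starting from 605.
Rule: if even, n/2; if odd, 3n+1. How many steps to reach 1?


605 → 1816 → 908 → 454 → 227 → 682 → 341 → 1024 → 512 → 256 → 128 → 64 → 32 → 16 → 8 → 4 → 2 → 1
Total steps = 17

17 steps


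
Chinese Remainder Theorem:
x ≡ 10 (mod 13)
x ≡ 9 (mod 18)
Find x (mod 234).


M = 13*18 = 234
M1 = M/13 = 18, M2 = M/18 = 13
M1^(-1) mod 13 = 8, M2^(-1) mod 18 = 7
x = 10*18*8 + 9*13*7 = 2259
2259 mod 234 = 153
Check: 153 mod 13 = 10 ✓, 153 mod 18 = 9 ✓

x ≡ 153 (mod 234)


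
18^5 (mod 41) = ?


18^1 mod 41 = 18
18^2 mod 41 = 37
18^3 mod 41 = 10
18^4 mod 41 = 16
18^5 mod 41 = 1


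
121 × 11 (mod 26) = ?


121 × 11 = 1331
1331 mod 26 = 5


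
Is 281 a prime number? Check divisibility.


Check divisors up to sqrt(281) = 16.7631
No divisors found.
281 is prime.

Yes, 281 is prime


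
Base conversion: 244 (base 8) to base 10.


244 (base 8) = 164 (decimal)
164 (decimal) = 164 (base 10)


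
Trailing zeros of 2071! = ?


floor(2071/5) = 414
floor(2071/25) = 82
floor(2071/125) = 16
floor(2071/625) = 3
Total = 515

515 trailing zeros


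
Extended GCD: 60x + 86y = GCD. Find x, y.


Tabular extended Euclidean (each row: r = 60*s + 86*t):
r=60, s=1, t=0
r=86, s=0, t=1
q=0: r=60, s=1, t=0   [60*(1) + 86*(0) = 60]
q=1: r=26, s=-1, t=1   [60*(-1) + 86*(1) = 26]
q=2: r=8, s=3, t=-2   [60*(3) + 86*(-2) = 8]
q=3: r=2, s=-10, t=7   [60*(-10) + 86*(7) = 2]
q=4: r=0, s=43, t=-30   [60*(43) + 86*(-30) = 0]
GCD = 2; from the row with r=2: x=-10, y=7
Check: 60*(-10) + 86*(7) = -600 + 602 = 2

GCD = 2, x = -10, y = 7


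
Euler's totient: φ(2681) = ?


2681 = 7 × 383
Prime factors: 7, 383
φ(2681) = 2681 × (1-1/7) × (1-1/383)
= 2681 × 6/7 × 382/383 = 2292

φ(2681) = 2292


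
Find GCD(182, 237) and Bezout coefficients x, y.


Tabular extended Euclidean (each row: r = 182*s + 237*t):
r=182, s=1, t=0
r=237, s=0, t=1
q=0: r=182, s=1, t=0   [182*(1) + 237*(0) = 182]
q=1: r=55, s=-1, t=1   [182*(-1) + 237*(1) = 55]
q=3: r=17, s=4, t=-3   [182*(4) + 237*(-3) = 17]
q=3: r=4, s=-13, t=10   [182*(-13) + 237*(10) = 4]
q=4: r=1, s=56, t=-43   [182*(56) + 237*(-43) = 1]
q=4: r=0, s=-237, t=182   [182*(-237) + 237*(182) = 0]
GCD = 1; from the row with r=1: x=56, y=-43
Check: 182*(56) + 237*(-43) = 10192 - 10191 = 1

GCD = 1, x = 56, y = -43


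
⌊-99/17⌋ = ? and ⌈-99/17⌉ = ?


-99/17 = -5.8235
floor = -6
ceil = -5

floor = -6, ceil = -5


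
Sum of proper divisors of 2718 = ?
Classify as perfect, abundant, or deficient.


Proper divisors: 1, 2, 3, 6, 9, 18, 151, 302, 453, 906, 1359
Sum = 1 + 2 + 3 + 6 + 9 + 18 + 151 + 302 + 453 + 906 + 1359 = 3210
3210 > 2718 → abundant

s(2718) = 3210 (abundant)


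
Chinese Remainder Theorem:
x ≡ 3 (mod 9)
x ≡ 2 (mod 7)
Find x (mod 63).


M = 9*7 = 63
M1 = M/9 = 7, M2 = M/7 = 9
M1^(-1) mod 9 = 4, M2^(-1) mod 7 = 4
x = 3*7*4 + 2*9*4 = 156
156 mod 63 = 30
Check: 30 mod 9 = 3 ✓, 30 mod 7 = 2 ✓

x ≡ 30 (mod 63)


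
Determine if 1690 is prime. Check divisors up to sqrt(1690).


1690 / 2 = 845 (exact division)
1690 is NOT prime.

No, 1690 is not prime


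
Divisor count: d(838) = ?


838 = 2^1 × 419^1
d(838) = (1+1) × (1+1) = 4

4 divisors


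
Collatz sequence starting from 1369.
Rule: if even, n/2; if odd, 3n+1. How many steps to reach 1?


1369 → 4108 → 2054 → 1027 → 3082 → 1541 → 4624 → 2312 → 1156 → 578 → 289 → 868 → 434 → 217 → 652 → 326 → 163 → 490 → 245 → 736 → 368 → 184 → 92 → 46 → 23 → 70 → 35 → 106 → 53 → 160 → 80 → 40 → 20 → 10 → 5 → 16 → 8 → 4 → 2 → 1
Total steps = 39

39 steps


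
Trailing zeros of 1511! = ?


floor(1511/5) = 302
floor(1511/25) = 60
floor(1511/125) = 12
floor(1511/625) = 2
Total = 376

376 trailing zeros


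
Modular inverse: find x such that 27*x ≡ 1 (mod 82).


Use the extended Euclidean algorithm on (82, 27); each row r = 82*s + 27*t:
r=82, s=1, t=0
r=27, s=0, t=1
q=3: r=1, s=1, t=-3   [82*(1) + 27*(-3) = 1]
q=27: r=0, s=-27, t=82   [82*(-27) + 27*(82) = 0]
GCD = 1 with t = -3, so 27*(-3) ≡ 1 (mod 82)
Inverse = -3 mod 82 = 79
Check: 27 * 79 = 2133 ≡ 1 (mod 82)

27^(-1) ≡ 79 (mod 82)


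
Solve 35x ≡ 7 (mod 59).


GCD(35, 59) = 1, unique solution
a^(-1) mod 59 = 27
x = 27 * 7 mod 59 = 12

x ≡ 12 (mod 59)


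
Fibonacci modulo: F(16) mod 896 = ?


F(k) mod 896 for k=1..16:
1, 1, 2, 3, 5, 8, 13, 21, 34, 55, 89, 144, 233, 377, 610, 91
F(16) mod 896 = 91


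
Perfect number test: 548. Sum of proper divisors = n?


Proper divisors of 548: 1, 2, 4, 137, 274
Sum = 1 + 2 + 4 + 137 + 274 = 418

No, 548 is not perfect (418 ≠ 548)


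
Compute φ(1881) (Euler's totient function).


1881 = 3^2 × 11 × 19
Prime factors: 3, 11, 19
φ(1881) = 1881 × (1-1/3) × (1-1/11) × (1-1/19)
= 1881 × 2/3 × 10/11 × 18/19 = 1080

φ(1881) = 1080


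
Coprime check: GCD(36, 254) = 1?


Euclidean algorithm:
254 = 7 * 36 + 2
36 = 18 * 2 + 0
GCD(36, 254) = 2

No, not coprime (GCD = 2)


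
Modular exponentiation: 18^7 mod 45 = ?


18^1 mod 45 = 18
18^2 mod 45 = 9
18^3 mod 45 = 27
18^4 mod 45 = 36
18^5 mod 45 = 18
18^6 mod 45 = 9
18^7 mod 45 = 27


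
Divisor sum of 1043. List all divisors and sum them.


Divisors of 1043: 1, 7, 149, 1043
Sum = 1 + 7 + 149 + 1043 = 1200

σ(1043) = 1200


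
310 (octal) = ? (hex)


310 (base 8) = 200 (decimal)
200 (decimal) = C8 (base 16)


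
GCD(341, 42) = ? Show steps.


341 = 8 * 42 + 5
42 = 8 * 5 + 2
5 = 2 * 2 + 1
2 = 2 * 1 + 0
GCD = 1


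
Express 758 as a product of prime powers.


758 / 2 = 379
379 / 379 = 1
758 = 2 × 379


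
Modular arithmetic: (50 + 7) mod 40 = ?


50 + 7 = 57
57 mod 40 = 17


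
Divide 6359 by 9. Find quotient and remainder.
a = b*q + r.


6359 = 9 * 706 + 5
Check: 6354 + 5 = 6359

q = 706, r = 5


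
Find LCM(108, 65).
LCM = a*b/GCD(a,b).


GCD(108, 65) = 1
LCM = 108*65/1 = 7020/1 = 7020

LCM = 7020


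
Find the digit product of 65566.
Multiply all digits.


6 × 5 × 5 × 6 × 6 = 5400


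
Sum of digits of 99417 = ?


9 + 9 + 4 + 1 + 7 = 30


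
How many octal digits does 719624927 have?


719624927 in base 8 = 5271115337
Number of digits = 10

10 digits (base 8)


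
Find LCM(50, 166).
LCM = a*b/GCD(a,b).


GCD(50, 166) = 2
LCM = 50*166/2 = 8300/2 = 4150

LCM = 4150


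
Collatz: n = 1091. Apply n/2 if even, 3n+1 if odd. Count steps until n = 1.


1091 → 3274 → 1637 → 4912 → 2456 → 1228 → 614 → 307 → 922 → 461 → 1384 → 692 → 346 → 173 → 520 → 260 → 130 → 65 → 196 → 98 → 49 → 148 → 74 → 37 → 112 → 56 → 28 → 14 → 7 → 22 → 11 → 34 → 17 → 52 → 26 → 13 → 40 → 20 → 10 → 5 → 16 → 8 → 4 → 2 → 1
Total steps = 44

44 steps


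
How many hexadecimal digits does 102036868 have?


102036868 in base 16 = 614F584
Number of digits = 7

7 digits (base 16)


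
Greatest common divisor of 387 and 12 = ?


387 = 32 * 12 + 3
12 = 4 * 3 + 0
GCD = 3


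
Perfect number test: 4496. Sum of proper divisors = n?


Proper divisors of 4496: 1, 2, 4, 8, 16, 281, 562, 1124, 2248
Sum = 1 + 2 + 4 + 8 + 16 + 281 + 562 + 1124 + 2248 = 4246

No, 4496 is not perfect (4246 ≠ 4496)


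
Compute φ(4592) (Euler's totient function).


4592 = 2^4 × 7 × 41
Prime factors: 2, 7, 41
φ(4592) = 4592 × (1-1/2) × (1-1/7) × (1-1/41)
= 4592 × 1/2 × 6/7 × 40/41 = 1920

φ(4592) = 1920


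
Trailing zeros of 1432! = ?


floor(1432/5) = 286
floor(1432/25) = 57
floor(1432/125) = 11
floor(1432/625) = 2
Total = 356

356 trailing zeros


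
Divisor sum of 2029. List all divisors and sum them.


Divisors of 2029: 1, 2029
Sum = 1 + 2029 = 2030

σ(2029) = 2030


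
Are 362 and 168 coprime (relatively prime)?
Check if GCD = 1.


Euclidean algorithm:
362 = 2 * 168 + 26
168 = 6 * 26 + 12
26 = 2 * 12 + 2
12 = 6 * 2 + 0
GCD(362, 168) = 2

No, not coprime (GCD = 2)


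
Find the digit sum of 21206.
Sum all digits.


2 + 1 + 2 + 0 + 6 = 11


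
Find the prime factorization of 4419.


4419 / 3 = 1473
1473 / 3 = 491
491 / 491 = 1
4419 = 3^2 × 491


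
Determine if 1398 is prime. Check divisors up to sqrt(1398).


1398 / 2 = 699 (exact division)
1398 is NOT prime.

No, 1398 is not prime


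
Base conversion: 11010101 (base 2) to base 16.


11010101 (base 2) = 213 (decimal)
213 (decimal) = D5 (base 16)


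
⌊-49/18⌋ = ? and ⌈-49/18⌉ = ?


-49/18 = -2.7222
floor = -3
ceil = -2

floor = -3, ceil = -2


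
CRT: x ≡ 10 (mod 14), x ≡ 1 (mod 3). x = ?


M = 14*3 = 42
M1 = M/14 = 3, M2 = M/3 = 14
M1^(-1) mod 14 = 5, M2^(-1) mod 3 = 2
x = 10*3*5 + 1*14*2 = 178
178 mod 42 = 10
Check: 10 mod 14 = 10 ✓, 10 mod 3 = 1 ✓

x ≡ 10 (mod 42)


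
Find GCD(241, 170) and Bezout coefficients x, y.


Tabular extended Euclidean (each row: r = 241*s + 170*t):
r=241, s=1, t=0
r=170, s=0, t=1
q=1: r=71, s=1, t=-1   [241*(1) + 170*(-1) = 71]
q=2: r=28, s=-2, t=3   [241*(-2) + 170*(3) = 28]
q=2: r=15, s=5, t=-7   [241*(5) + 170*(-7) = 15]
q=1: r=13, s=-7, t=10   [241*(-7) + 170*(10) = 13]
q=1: r=2, s=12, t=-17   [241*(12) + 170*(-17) = 2]
q=6: r=1, s=-79, t=112   [241*(-79) + 170*(112) = 1]
q=2: r=0, s=170, t=-241   [241*(170) + 170*(-241) = 0]
GCD = 1; from the row with r=1: x=-79, y=112
Check: 241*(-79) + 170*(112) = -19039 + 19040 = 1

GCD = 1, x = -79, y = 112


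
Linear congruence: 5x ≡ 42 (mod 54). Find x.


GCD(5, 54) = 1, unique solution
a^(-1) mod 54 = 11
x = 11 * 42 mod 54 = 30

x ≡ 30 (mod 54)


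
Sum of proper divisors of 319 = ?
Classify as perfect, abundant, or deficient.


Proper divisors: 1, 11, 29
Sum = 1 + 11 + 29 = 41
41 < 319 → deficient

s(319) = 41 (deficient)


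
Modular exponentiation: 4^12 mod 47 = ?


4^1 mod 47 = 4
4^2 mod 47 = 16
4^3 mod 47 = 17
4^4 mod 47 = 21
4^5 mod 47 = 37
4^6 mod 47 = 7
4^7 mod 47 = 28
4^8 mod 47 = 18
4^9 mod 47 = 25
4^10 mod 47 = 6
4^11 mod 47 = 24
4^12 mod 47 = 2


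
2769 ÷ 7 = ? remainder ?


2769 = 7 * 395 + 4
Check: 2765 + 4 = 2769

q = 395, r = 4


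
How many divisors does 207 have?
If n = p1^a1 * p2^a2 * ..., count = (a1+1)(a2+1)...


207 = 3^2 × 23^1
d(207) = (2+1) × (1+1) = 6

6 divisors


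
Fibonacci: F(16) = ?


Sequence: 1, 1, 2, 3, 5, 8, 13, 21, 34, 55, 89, 144, 233, 377, 610, 987
F(16) = 987


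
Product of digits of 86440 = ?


8 × 6 × 4 × 4 × 0 = 0


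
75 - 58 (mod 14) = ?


75 - 58 = 17
17 mod 14 = 3


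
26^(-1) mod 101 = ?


Use the extended Euclidean algorithm on (101, 26); each row r = 101*s + 26*t:
r=101, s=1, t=0
r=26, s=0, t=1
q=3: r=23, s=1, t=-3   [101*(1) + 26*(-3) = 23]
q=1: r=3, s=-1, t=4   [101*(-1) + 26*(4) = 3]
q=7: r=2, s=8, t=-31   [101*(8) + 26*(-31) = 2]
q=1: r=1, s=-9, t=35   [101*(-9) + 26*(35) = 1]
q=2: r=0, s=26, t=-101   [101*(26) + 26*(-101) = 0]
GCD = 1 with t = 35, so 26*(35) ≡ 1 (mod 101)
Inverse = 35 mod 101 = 35
Check: 26 * 35 = 910 ≡ 1 (mod 101)

26^(-1) ≡ 35 (mod 101)


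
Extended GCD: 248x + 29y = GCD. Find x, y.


Tabular extended Euclidean (each row: r = 248*s + 29*t):
r=248, s=1, t=0
r=29, s=0, t=1
q=8: r=16, s=1, t=-8   [248*(1) + 29*(-8) = 16]
q=1: r=13, s=-1, t=9   [248*(-1) + 29*(9) = 13]
q=1: r=3, s=2, t=-17   [248*(2) + 29*(-17) = 3]
q=4: r=1, s=-9, t=77   [248*(-9) + 29*(77) = 1]
q=3: r=0, s=29, t=-248   [248*(29) + 29*(-248) = 0]
GCD = 1; from the row with r=1: x=-9, y=77
Check: 248*(-9) + 29*(77) = -2232 + 2233 = 1

GCD = 1, x = -9, y = 77


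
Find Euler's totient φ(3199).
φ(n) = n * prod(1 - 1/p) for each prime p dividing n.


3199 = 7 × 457
Prime factors: 7, 457
φ(3199) = 3199 × (1-1/7) × (1-1/457)
= 3199 × 6/7 × 456/457 = 2736

φ(3199) = 2736


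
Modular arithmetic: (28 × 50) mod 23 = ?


28 × 50 = 1400
1400 mod 23 = 20


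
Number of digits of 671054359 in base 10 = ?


671054359 has 9 digits in base 10
floor(log10(671054359)) + 1 = floor(8.8268) + 1 = 9

9 digits (base 10)


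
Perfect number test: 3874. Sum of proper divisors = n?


Proper divisors of 3874: 1, 2, 13, 26, 149, 298, 1937
Sum = 1 + 2 + 13 + 26 + 149 + 298 + 1937 = 2426

No, 3874 is not perfect (2426 ≠ 3874)


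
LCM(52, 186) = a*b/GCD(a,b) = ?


GCD(52, 186) = 2
LCM = 52*186/2 = 9672/2 = 4836

LCM = 4836


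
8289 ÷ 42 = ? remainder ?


8289 = 42 * 197 + 15
Check: 8274 + 15 = 8289

q = 197, r = 15


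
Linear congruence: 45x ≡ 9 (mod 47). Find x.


GCD(45, 47) = 1, unique solution
a^(-1) mod 47 = 23
x = 23 * 9 mod 47 = 19

x ≡ 19 (mod 47)


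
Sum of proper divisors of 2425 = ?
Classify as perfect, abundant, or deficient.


Proper divisors: 1, 5, 25, 97, 485
Sum = 1 + 5 + 25 + 97 + 485 = 613
613 < 2425 → deficient

s(2425) = 613 (deficient)


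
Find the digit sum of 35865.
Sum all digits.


3 + 5 + 8 + 6 + 5 = 27


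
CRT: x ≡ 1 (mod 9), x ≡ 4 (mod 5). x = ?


M = 9*5 = 45
M1 = M/9 = 5, M2 = M/5 = 9
M1^(-1) mod 9 = 2, M2^(-1) mod 5 = 4
x = 1*5*2 + 4*9*4 = 154
154 mod 45 = 19
Check: 19 mod 9 = 1 ✓, 19 mod 5 = 4 ✓

x ≡ 19 (mod 45)


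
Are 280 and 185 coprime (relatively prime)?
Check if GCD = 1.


Euclidean algorithm:
280 = 1 * 185 + 95
185 = 1 * 95 + 90
95 = 1 * 90 + 5
90 = 18 * 5 + 0
GCD(280, 185) = 5

No, not coprime (GCD = 5)


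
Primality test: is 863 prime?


Check divisors up to sqrt(863) = 29.3769
No divisors found.
863 is prime.

Yes, 863 is prime


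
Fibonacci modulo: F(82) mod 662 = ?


F(k) mod 662 for k=1..82:
1, 1, 2, 3, 5, 8, 13, 21, 34, 55, 89, 144, 233, 377, 610, 325, 273, 598, 209, 145, 354, 499, 191, 28, 219, 247, 466, 51, 517, 568, 423, 329, 90, 419, 509, 266, 113, 379, 492, 209, 39, 248, 287, 535, 160, 33, 193, 226, 419, 645, 402, 385, 125, 510, 635, 483, 456, 277, 71, 348, 419, 105, 524, 629, 491, 458, 287, 83, 370, 453, 161, 614, 113, 65, 178, 243, 421, 2, 423, 425, 186, 611
F(82) mod 662 = 611


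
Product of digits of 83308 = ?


8 × 3 × 3 × 0 × 8 = 0


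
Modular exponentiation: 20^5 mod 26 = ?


20^1 mod 26 = 20
20^2 mod 26 = 10
20^3 mod 26 = 18
20^4 mod 26 = 22
20^5 mod 26 = 24


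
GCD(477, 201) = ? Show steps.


477 = 2 * 201 + 75
201 = 2 * 75 + 51
75 = 1 * 51 + 24
51 = 2 * 24 + 3
24 = 8 * 3 + 0
GCD = 3


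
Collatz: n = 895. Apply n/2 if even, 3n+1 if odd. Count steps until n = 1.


895 → 2686 → 1343 → 4030 → 2015 → 6046 → 3023 → 9070 → 4535 → 13606 → 6803 → 20410 → 10205 → 30616 → 15308 → 7654 → 3827 → 11482 → 5741 → 17224 → 8612 → 4306 → 2153 → 6460 → 3230 → 1615 → 4846 → 2423 → 7270 → 3635 → 10906 → 5453 → 16360 → 8180 → 4090 → 2045 → 6136 → 3068 → 1534 → 767 → 2302 → 1151 → 3454 → 1727 → 5182 → 2591 → 7774 → 3887 → 11662 → 5831 → 17494 → 8747 → 26242 → 13121 → 39364 → 19682 → 9841 → 29524 → 14762 → 7381 → 22144 → 11072 → 5536 → 2768 → 1384 → 692 → 346 → 173 → 520 → 260 → 130 → 65 → 196 → 98 → 49 → 148 → 74 → 37 → 112 → 56 → 28 → 14 → 7 → 22 → 11 → 34 → 17 → 52 → 26 → 13 → 40 → 20 → 10 → 5 → 16 → 8 → 4 → 2 → 1
Total steps = 98

98 steps


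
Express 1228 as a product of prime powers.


1228 / 2 = 614
614 / 2 = 307
307 / 307 = 1
1228 = 2^2 × 307


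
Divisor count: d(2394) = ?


2394 = 2^1 × 3^2 × 7^1 × 19^1
d(2394) = (1+1) × (2+1) × (1+1) × (1+1) = 24

24 divisors


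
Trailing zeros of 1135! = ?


floor(1135/5) = 227
floor(1135/25) = 45
floor(1135/125) = 9
floor(1135/625) = 1
Total = 282

282 trailing zeros


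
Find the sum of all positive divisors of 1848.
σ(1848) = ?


Divisors of 1848: 1, 2, 3, 4, 6, 7, 8, 11, 12, 14, 21, 22, 24, 28, 33, 42, 44, 56, 66, 77, 84, 88, 132, 154, 168, 231, 264, 308, 462, 616, 924, 1848
Sum = 1 + 2 + 3 + 4 + 6 + 7 + 8 + 11 + 12 + 14 + 21 + 22 + 24 + 28 + 33 + 42 + 44 + 56 + 66 + 77 + 84 + 88 + 132 + 154 + 168 + 231 + 264 + 308 + 462 + 616 + 924 + 1848 = 5760

σ(1848) = 5760


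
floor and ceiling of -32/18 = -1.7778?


-32/18 = -1.7778
floor = -2
ceil = -1

floor = -2, ceil = -1


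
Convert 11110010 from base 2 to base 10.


11110010 (base 2) = 242 (decimal)
242 (decimal) = 242 (base 10)


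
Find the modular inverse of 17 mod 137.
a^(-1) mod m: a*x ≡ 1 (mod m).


Use the extended Euclidean algorithm on (137, 17); each row r = 137*s + 17*t:
r=137, s=1, t=0
r=17, s=0, t=1
q=8: r=1, s=1, t=-8   [137*(1) + 17*(-8) = 1]
q=17: r=0, s=-17, t=137   [137*(-17) + 17*(137) = 0]
GCD = 1 with t = -8, so 17*(-8) ≡ 1 (mod 137)
Inverse = -8 mod 137 = 129
Check: 17 * 129 = 2193 ≡ 1 (mod 137)

17^(-1) ≡ 129 (mod 137)


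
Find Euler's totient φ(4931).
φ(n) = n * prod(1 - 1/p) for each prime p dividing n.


4931 = 4931
Prime factors: 4931
φ(4931) = 4931 × (1-1/4931)
= 4931 × 4930/4931 = 4930

φ(4931) = 4930


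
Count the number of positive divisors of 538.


538 = 2^1 × 269^1
d(538) = (1+1) × (1+1) = 4

4 divisors


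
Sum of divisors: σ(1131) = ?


Divisors of 1131: 1, 3, 13, 29, 39, 87, 377, 1131
Sum = 1 + 3 + 13 + 29 + 39 + 87 + 377 + 1131 = 1680

σ(1131) = 1680


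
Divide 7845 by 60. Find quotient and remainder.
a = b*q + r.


7845 = 60 * 130 + 45
Check: 7800 + 45 = 7845

q = 130, r = 45


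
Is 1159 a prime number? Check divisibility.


1159 / 19 = 61 (exact division)
1159 is NOT prime.

No, 1159 is not prime


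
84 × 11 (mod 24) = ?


84 × 11 = 924
924 mod 24 = 12


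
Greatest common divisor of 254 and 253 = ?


254 = 1 * 253 + 1
253 = 253 * 1 + 0
GCD = 1


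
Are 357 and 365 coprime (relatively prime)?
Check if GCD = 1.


Euclidean algorithm:
365 = 1 * 357 + 8
357 = 44 * 8 + 5
8 = 1 * 5 + 3
5 = 1 * 3 + 2
3 = 1 * 2 + 1
2 = 2 * 1 + 0
GCD(357, 365) = 1

Yes, coprime (GCD = 1)


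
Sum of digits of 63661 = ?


6 + 3 + 6 + 6 + 1 = 22


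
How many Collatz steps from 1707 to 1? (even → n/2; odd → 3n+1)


1707 → 5122 → 2561 → 7684 → 3842 → 1921 → 5764 → 2882 → 1441 → 4324 → 2162 → 1081 → 3244 → 1622 → 811 → 2434 → 1217 → 3652 → 1826 → 913 → 2740 → 1370 → 685 → 2056 → 1028 → 514 → 257 → 772 → 386 → 193 → 580 → 290 → 145 → 436 → 218 → 109 → 328 → 164 → 82 → 41 → 124 → 62 → 31 → 94 → 47 → 142 → 71 → 214 → 107 → 322 → 161 → 484 → 242 → 121 → 364 → 182 → 91 → 274 → 137 → 412 → 206 → 103 → 310 → 155 → 466 → 233 → 700 → 350 → 175 → 526 → 263 → 790 → 395 → 1186 → 593 → 1780 → 890 → 445 → 1336 → 668 → 334 → 167 → 502 → 251 → 754 → 377 → 1132 → 566 → 283 → 850 → 425 → 1276 → 638 → 319 → 958 → 479 → 1438 → 719 → 2158 → 1079 → 3238 → 1619 → 4858 → 2429 → 7288 → 3644 → 1822 → 911 → 2734 → 1367 → 4102 → 2051 → 6154 → 3077 → 9232 → 4616 → 2308 → 1154 → 577 → 1732 → 866 → 433 → 1300 → 650 → 325 → 976 → 488 → 244 → 122 → 61 → 184 → 92 → 46 → 23 → 70 → 35 → 106 → 53 → 160 → 80 → 40 → 20 → 10 → 5 → 16 → 8 → 4 → 2 → 1
Total steps = 148

148 steps


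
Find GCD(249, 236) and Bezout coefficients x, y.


Tabular extended Euclidean (each row: r = 249*s + 236*t):
r=249, s=1, t=0
r=236, s=0, t=1
q=1: r=13, s=1, t=-1   [249*(1) + 236*(-1) = 13]
q=18: r=2, s=-18, t=19   [249*(-18) + 236*(19) = 2]
q=6: r=1, s=109, t=-115   [249*(109) + 236*(-115) = 1]
q=2: r=0, s=-236, t=249   [249*(-236) + 236*(249) = 0]
GCD = 1; from the row with r=1: x=109, y=-115
Check: 249*(109) + 236*(-115) = 27141 - 27140 = 1

GCD = 1, x = 109, y = -115


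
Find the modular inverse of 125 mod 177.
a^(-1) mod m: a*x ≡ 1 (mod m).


Use the extended Euclidean algorithm on (177, 125); each row r = 177*s + 125*t:
r=177, s=1, t=0
r=125, s=0, t=1
q=1: r=52, s=1, t=-1   [177*(1) + 125*(-1) = 52]
q=2: r=21, s=-2, t=3   [177*(-2) + 125*(3) = 21]
q=2: r=10, s=5, t=-7   [177*(5) + 125*(-7) = 10]
q=2: r=1, s=-12, t=17   [177*(-12) + 125*(17) = 1]
q=10: r=0, s=125, t=-177   [177*(125) + 125*(-177) = 0]
GCD = 1 with t = 17, so 125*(17) ≡ 1 (mod 177)
Inverse = 17 mod 177 = 17
Check: 125 * 17 = 2125 ≡ 1 (mod 177)

125^(-1) ≡ 17 (mod 177)


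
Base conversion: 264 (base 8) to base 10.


264 (base 8) = 180 (decimal)
180 (decimal) = 180 (base 10)


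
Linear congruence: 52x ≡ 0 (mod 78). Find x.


GCD(52, 78) = 26 divides 0
Divide: 2x ≡ 0 (mod 3)
x ≡ 0 (mod 3)


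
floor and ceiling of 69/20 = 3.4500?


69/20 = 3.4500
floor = 3
ceil = 4

floor = 3, ceil = 4


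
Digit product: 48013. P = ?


4 × 8 × 0 × 1 × 3 = 0


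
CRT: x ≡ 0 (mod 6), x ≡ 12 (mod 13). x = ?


M = 6*13 = 78
M1 = M/6 = 13, M2 = M/13 = 6
M1^(-1) mod 6 = 1, M2^(-1) mod 13 = 11
x = 0*13*1 + 12*6*11 = 792
792 mod 78 = 12
Check: 12 mod 6 = 0 ✓, 12 mod 13 = 12 ✓

x ≡ 12 (mod 78)


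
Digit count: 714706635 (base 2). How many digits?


714706635 in base 2 = 101010100110011000111011001011
Number of digits = 30

30 digits (base 2)


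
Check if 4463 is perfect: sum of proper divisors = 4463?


Proper divisors of 4463: 1
Sum = 1 = 1

No, 4463 is not perfect (1 ≠ 4463)


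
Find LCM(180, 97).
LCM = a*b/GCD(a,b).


GCD(180, 97) = 1
LCM = 180*97/1 = 17460/1 = 17460

LCM = 17460


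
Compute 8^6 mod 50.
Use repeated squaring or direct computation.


8^1 mod 50 = 8
8^2 mod 50 = 14
8^3 mod 50 = 12
8^4 mod 50 = 46
8^5 mod 50 = 18
8^6 mod 50 = 44


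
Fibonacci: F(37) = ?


Sequence: 1, 1, 2, 3, 5, 8, 13, 21, 34, 55, 89, 144, 233, 377, 610, 987, 1597, 2584, 4181, 6765, 10946, 17711, 28657, 46368, 75025, 121393, 196418, 317811, 514229, 832040, 1346269, 2178309, 3524578, 5702887, 9227465, 14930352, 24157817
F(37) = 24157817


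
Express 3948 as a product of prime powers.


3948 / 2 = 1974
1974 / 2 = 987
987 / 3 = 329
329 / 7 = 47
47 / 47 = 1
3948 = 2^2 × 3 × 7 × 47


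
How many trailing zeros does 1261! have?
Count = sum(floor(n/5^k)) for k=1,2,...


floor(1261/5) = 252
floor(1261/25) = 50
floor(1261/125) = 10
floor(1261/625) = 2
Total = 314

314 trailing zeros


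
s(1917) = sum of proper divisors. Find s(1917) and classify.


Proper divisors: 1, 3, 9, 27, 71, 213, 639
Sum = 1 + 3 + 9 + 27 + 71 + 213 + 639 = 963
963 < 1917 → deficient

s(1917) = 963 (deficient)


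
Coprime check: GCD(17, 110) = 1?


Euclidean algorithm:
110 = 6 * 17 + 8
17 = 2 * 8 + 1
8 = 8 * 1 + 0
GCD(17, 110) = 1

Yes, coprime (GCD = 1)


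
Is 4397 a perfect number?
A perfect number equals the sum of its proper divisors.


Proper divisors of 4397: 1
Sum = 1 = 1

No, 4397 is not perfect (1 ≠ 4397)


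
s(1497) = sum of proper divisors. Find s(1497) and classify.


Proper divisors: 1, 3, 499
Sum = 1 + 3 + 499 = 503
503 < 1497 → deficient

s(1497) = 503 (deficient)


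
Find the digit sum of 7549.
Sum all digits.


7 + 5 + 4 + 9 = 25


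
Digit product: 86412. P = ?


8 × 6 × 4 × 1 × 2 = 384


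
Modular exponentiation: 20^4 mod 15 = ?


20^1 mod 15 = 5
20^2 mod 15 = 10
20^3 mod 15 = 5
20^4 mod 15 = 10


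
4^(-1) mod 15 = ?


Use the extended Euclidean algorithm on (15, 4); each row r = 15*s + 4*t:
r=15, s=1, t=0
r=4, s=0, t=1
q=3: r=3, s=1, t=-3   [15*(1) + 4*(-3) = 3]
q=1: r=1, s=-1, t=4   [15*(-1) + 4*(4) = 1]
q=3: r=0, s=4, t=-15   [15*(4) + 4*(-15) = 0]
GCD = 1 with t = 4, so 4*(4) ≡ 1 (mod 15)
Inverse = 4 mod 15 = 4
Check: 4 * 4 = 16 ≡ 1 (mod 15)

4^(-1) ≡ 4 (mod 15)


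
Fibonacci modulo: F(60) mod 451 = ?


F(k) mod 451 for k=1..60:
1, 1, 2, 3, 5, 8, 13, 21, 34, 55, 89, 144, 233, 377, 159, 85, 244, 329, 122, 0, 122, 122, 244, 366, 159, 74, 233, 307, 89, 396, 34, 430, 13, 443, 5, 448, 2, 450, 1, 0, 1, 1, 2, 3, 5, 8, 13, 21, 34, 55, 89, 144, 233, 377, 159, 85, 244, 329, 122, 0
F(60) mod 451 = 0


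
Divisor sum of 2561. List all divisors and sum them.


Divisors of 2561: 1, 13, 197, 2561
Sum = 1 + 13 + 197 + 2561 = 2772

σ(2561) = 2772


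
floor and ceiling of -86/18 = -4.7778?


-86/18 = -4.7778
floor = -5
ceil = -4

floor = -5, ceil = -4


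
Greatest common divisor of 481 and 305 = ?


481 = 1 * 305 + 176
305 = 1 * 176 + 129
176 = 1 * 129 + 47
129 = 2 * 47 + 35
47 = 1 * 35 + 12
35 = 2 * 12 + 11
12 = 1 * 11 + 1
11 = 11 * 1 + 0
GCD = 1


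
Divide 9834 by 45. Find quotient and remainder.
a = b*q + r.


9834 = 45 * 218 + 24
Check: 9810 + 24 = 9834

q = 218, r = 24


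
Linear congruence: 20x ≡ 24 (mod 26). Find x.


GCD(20, 26) = 2 divides 24
Divide: 10x ≡ 12 (mod 13)
x ≡ 9 (mod 13)


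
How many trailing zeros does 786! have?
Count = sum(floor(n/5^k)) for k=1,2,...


floor(786/5) = 157
floor(786/25) = 31
floor(786/125) = 6
floor(786/625) = 1
Total = 195

195 trailing zeros


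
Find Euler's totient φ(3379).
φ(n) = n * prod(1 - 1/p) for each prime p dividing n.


3379 = 31 × 109
Prime factors: 31, 109
φ(3379) = 3379 × (1-1/31) × (1-1/109)
= 3379 × 30/31 × 108/109 = 3240

φ(3379) = 3240


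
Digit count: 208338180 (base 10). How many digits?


208338180 has 9 digits in base 10
floor(log10(208338180)) + 1 = floor(8.3188) + 1 = 9

9 digits (base 10)


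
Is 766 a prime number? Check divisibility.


766 / 2 = 383 (exact division)
766 is NOT prime.

No, 766 is not prime


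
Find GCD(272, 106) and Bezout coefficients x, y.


Tabular extended Euclidean (each row: r = 272*s + 106*t):
r=272, s=1, t=0
r=106, s=0, t=1
q=2: r=60, s=1, t=-2   [272*(1) + 106*(-2) = 60]
q=1: r=46, s=-1, t=3   [272*(-1) + 106*(3) = 46]
q=1: r=14, s=2, t=-5   [272*(2) + 106*(-5) = 14]
q=3: r=4, s=-7, t=18   [272*(-7) + 106*(18) = 4]
q=3: r=2, s=23, t=-59   [272*(23) + 106*(-59) = 2]
q=2: r=0, s=-53, t=136   [272*(-53) + 106*(136) = 0]
GCD = 2; from the row with r=2: x=23, y=-59
Check: 272*(23) + 106*(-59) = 6256 - 6254 = 2

GCD = 2, x = 23, y = -59


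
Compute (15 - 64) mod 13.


15 - 64 = -49
-49 mod 13 = 3


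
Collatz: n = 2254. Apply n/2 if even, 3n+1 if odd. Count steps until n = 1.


2254 → 1127 → 3382 → 1691 → 5074 → 2537 → 7612 → 3806 → 1903 → 5710 → 2855 → 8566 → 4283 → 12850 → 6425 → 19276 → 9638 → 4819 → 14458 → 7229 → 21688 → 10844 → 5422 → 2711 → 8134 → 4067 → 12202 → 6101 → 18304 → 9152 → 4576 → 2288 → 1144 → 572 → 286 → 143 → 430 → 215 → 646 → 323 → 970 → 485 → 1456 → 728 → 364 → 182 → 91 → 274 → 137 → 412 → 206 → 103 → 310 → 155 → 466 → 233 → 700 → 350 → 175 → 526 → 263 → 790 → 395 → 1186 → 593 → 1780 → 890 → 445 → 1336 → 668 → 334 → 167 → 502 → 251 → 754 → 377 → 1132 → 566 → 283 → 850 → 425 → 1276 → 638 → 319 → 958 → 479 → 1438 → 719 → 2158 → 1079 → 3238 → 1619 → 4858 → 2429 → 7288 → 3644 → 1822 → 911 → 2734 → 1367 → 4102 → 2051 → 6154 → 3077 → 9232 → 4616 → 2308 → 1154 → 577 → 1732 → 866 → 433 → 1300 → 650 → 325 → 976 → 488 → 244 → 122 → 61 → 184 → 92 → 46 → 23 → 70 → 35 → 106 → 53 → 160 → 80 → 40 → 20 → 10 → 5 → 16 → 8 → 4 → 2 → 1
Total steps = 138

138 steps


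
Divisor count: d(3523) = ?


3523 = 13^1 × 271^1
d(3523) = (1+1) × (1+1) = 4

4 divisors


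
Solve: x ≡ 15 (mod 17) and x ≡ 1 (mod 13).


M = 17*13 = 221
M1 = M/17 = 13, M2 = M/13 = 17
M1^(-1) mod 17 = 4, M2^(-1) mod 13 = 10
x = 15*13*4 + 1*17*10 = 950
950 mod 221 = 66
Check: 66 mod 17 = 15 ✓, 66 mod 13 = 1 ✓

x ≡ 66 (mod 221)


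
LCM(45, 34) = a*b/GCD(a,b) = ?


GCD(45, 34) = 1
LCM = 45*34/1 = 1530/1 = 1530

LCM = 1530


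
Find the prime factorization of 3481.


3481 / 59 = 59
59 / 59 = 1
3481 = 59^2


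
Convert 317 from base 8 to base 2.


317 (base 8) = 207 (decimal)
207 (decimal) = 11001111 (base 2)


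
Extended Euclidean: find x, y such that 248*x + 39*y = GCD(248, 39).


Tabular extended Euclidean (each row: r = 248*s + 39*t):
r=248, s=1, t=0
r=39, s=0, t=1
q=6: r=14, s=1, t=-6   [248*(1) + 39*(-6) = 14]
q=2: r=11, s=-2, t=13   [248*(-2) + 39*(13) = 11]
q=1: r=3, s=3, t=-19   [248*(3) + 39*(-19) = 3]
q=3: r=2, s=-11, t=70   [248*(-11) + 39*(70) = 2]
q=1: r=1, s=14, t=-89   [248*(14) + 39*(-89) = 1]
q=2: r=0, s=-39, t=248   [248*(-39) + 39*(248) = 0]
GCD = 1; from the row with r=1: x=14, y=-89
Check: 248*(14) + 39*(-89) = 3472 - 3471 = 1

GCD = 1, x = 14, y = -89


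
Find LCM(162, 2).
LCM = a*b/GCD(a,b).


GCD(162, 2) = 2
LCM = 162*2/2 = 324/2 = 162

LCM = 162


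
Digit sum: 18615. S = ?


1 + 8 + 6 + 1 + 5 = 21


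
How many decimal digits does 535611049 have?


535611049 has 9 digits in base 10
floor(log10(535611049)) + 1 = floor(8.7288) + 1 = 9

9 digits (base 10)


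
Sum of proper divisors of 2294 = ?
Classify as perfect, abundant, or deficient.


Proper divisors: 1, 2, 31, 37, 62, 74, 1147
Sum = 1 + 2 + 31 + 37 + 62 + 74 + 1147 = 1354
1354 < 2294 → deficient

s(2294) = 1354 (deficient)


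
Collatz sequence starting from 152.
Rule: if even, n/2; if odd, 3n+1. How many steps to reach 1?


152 → 76 → 38 → 19 → 58 → 29 → 88 → 44 → 22 → 11 → 34 → 17 → 52 → 26 → 13 → 40 → 20 → 10 → 5 → 16 → 8 → 4 → 2 → 1
Total steps = 23

23 steps


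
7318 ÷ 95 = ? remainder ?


7318 = 95 * 77 + 3
Check: 7315 + 3 = 7318

q = 77, r = 3


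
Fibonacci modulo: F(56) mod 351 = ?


F(k) mod 351 for k=1..56:
1, 1, 2, 3, 5, 8, 13, 21, 34, 55, 89, 144, 233, 26, 259, 285, 193, 127, 320, 96, 65, 161, 226, 36, 262, 298, 209, 156, 14, 170, 184, 3, 187, 190, 26, 216, 242, 107, 349, 105, 103, 208, 311, 168, 128, 296, 73, 18, 91, 109, 200, 309, 158, 116, 274, 39
F(56) mod 351 = 39


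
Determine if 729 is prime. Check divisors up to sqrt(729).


729 / 3 = 243 (exact division)
729 is NOT prime.

No, 729 is not prime


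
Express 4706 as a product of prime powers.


4706 / 2 = 2353
2353 / 13 = 181
181 / 181 = 1
4706 = 2 × 13 × 181


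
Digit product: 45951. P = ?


4 × 5 × 9 × 5 × 1 = 900


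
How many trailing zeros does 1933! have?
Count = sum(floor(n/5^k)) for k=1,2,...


floor(1933/5) = 386
floor(1933/25) = 77
floor(1933/125) = 15
floor(1933/625) = 3
Total = 481

481 trailing zeros


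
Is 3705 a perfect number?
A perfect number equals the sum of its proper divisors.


Proper divisors of 3705: 1, 3, 5, 13, 15, 19, 39, 57, 65, 95, 195, 247, 285, 741, 1235
Sum = 1 + 3 + 5 + 13 + 15 + 19 + 39 + 57 + 65 + 95 + 195 + 247 + 285 + 741 + 1235 = 3015

No, 3705 is not perfect (3015 ≠ 3705)


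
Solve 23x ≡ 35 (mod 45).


GCD(23, 45) = 1, unique solution
a^(-1) mod 45 = 2
x = 2 * 35 mod 45 = 25

x ≡ 25 (mod 45)


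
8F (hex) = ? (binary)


8F (base 16) = 143 (decimal)
143 (decimal) = 10001111 (base 2)


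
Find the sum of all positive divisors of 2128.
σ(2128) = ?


Divisors of 2128: 1, 2, 4, 7, 8, 14, 16, 19, 28, 38, 56, 76, 112, 133, 152, 266, 304, 532, 1064, 2128
Sum = 1 + 2 + 4 + 7 + 8 + 14 + 16 + 19 + 28 + 38 + 56 + 76 + 112 + 133 + 152 + 266 + 304 + 532 + 1064 + 2128 = 4960

σ(2128) = 4960


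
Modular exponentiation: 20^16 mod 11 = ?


20^1 mod 11 = 9
20^2 mod 11 = 4
20^3 mod 11 = 3
20^4 mod 11 = 5
20^5 mod 11 = 1
20^6 mod 11 = 9
20^7 mod 11 = 4
20^8 mod 11 = 3
20^9 mod 11 = 5
20^10 mod 11 = 1
20^11 mod 11 = 9
20^12 mod 11 = 4
20^13 mod 11 = 3
20^14 mod 11 = 5
20^15 mod 11 = 1
20^16 mod 11 = 9


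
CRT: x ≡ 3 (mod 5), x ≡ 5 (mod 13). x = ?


M = 5*13 = 65
M1 = M/5 = 13, M2 = M/13 = 5
M1^(-1) mod 5 = 2, M2^(-1) mod 13 = 8
x = 3*13*2 + 5*5*8 = 278
278 mod 65 = 18
Check: 18 mod 5 = 3 ✓, 18 mod 13 = 5 ✓

x ≡ 18 (mod 65)


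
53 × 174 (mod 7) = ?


53 × 174 = 9222
9222 mod 7 = 3


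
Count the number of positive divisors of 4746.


4746 = 2^1 × 3^1 × 7^1 × 113^1
d(4746) = (1+1) × (1+1) × (1+1) × (1+1) = 16

16 divisors


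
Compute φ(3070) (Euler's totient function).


3070 = 2 × 5 × 307
Prime factors: 2, 5, 307
φ(3070) = 3070 × (1-1/2) × (1-1/5) × (1-1/307)
= 3070 × 1/2 × 4/5 × 306/307 = 1224

φ(3070) = 1224


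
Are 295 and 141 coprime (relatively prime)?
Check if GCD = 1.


Euclidean algorithm:
295 = 2 * 141 + 13
141 = 10 * 13 + 11
13 = 1 * 11 + 2
11 = 5 * 2 + 1
2 = 2 * 1 + 0
GCD(295, 141) = 1

Yes, coprime (GCD = 1)


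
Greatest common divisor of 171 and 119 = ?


171 = 1 * 119 + 52
119 = 2 * 52 + 15
52 = 3 * 15 + 7
15 = 2 * 7 + 1
7 = 7 * 1 + 0
GCD = 1


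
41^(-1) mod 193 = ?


Use the extended Euclidean algorithm on (193, 41); each row r = 193*s + 41*t:
r=193, s=1, t=0
r=41, s=0, t=1
q=4: r=29, s=1, t=-4   [193*(1) + 41*(-4) = 29]
q=1: r=12, s=-1, t=5   [193*(-1) + 41*(5) = 12]
q=2: r=5, s=3, t=-14   [193*(3) + 41*(-14) = 5]
q=2: r=2, s=-7, t=33   [193*(-7) + 41*(33) = 2]
q=2: r=1, s=17, t=-80   [193*(17) + 41*(-80) = 1]
q=2: r=0, s=-41, t=193   [193*(-41) + 41*(193) = 0]
GCD = 1 with t = -80, so 41*(-80) ≡ 1 (mod 193)
Inverse = -80 mod 193 = 113
Check: 41 * 113 = 4633 ≡ 1 (mod 193)

41^(-1) ≡ 113 (mod 193)


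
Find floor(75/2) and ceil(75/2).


75/2 = 37.5000
floor = 37
ceil = 38

floor = 37, ceil = 38


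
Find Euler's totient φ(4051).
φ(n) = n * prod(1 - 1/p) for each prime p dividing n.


4051 = 4051
Prime factors: 4051
φ(4051) = 4051 × (1-1/4051)
= 4051 × 4050/4051 = 4050

φ(4051) = 4050


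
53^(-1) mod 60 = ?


Use the extended Euclidean algorithm on (60, 53); each row r = 60*s + 53*t:
r=60, s=1, t=0
r=53, s=0, t=1
q=1: r=7, s=1, t=-1   [60*(1) + 53*(-1) = 7]
q=7: r=4, s=-7, t=8   [60*(-7) + 53*(8) = 4]
q=1: r=3, s=8, t=-9   [60*(8) + 53*(-9) = 3]
q=1: r=1, s=-15, t=17   [60*(-15) + 53*(17) = 1]
q=3: r=0, s=53, t=-60   [60*(53) + 53*(-60) = 0]
GCD = 1 with t = 17, so 53*(17) ≡ 1 (mod 60)
Inverse = 17 mod 60 = 17
Check: 53 * 17 = 901 ≡ 1 (mod 60)

53^(-1) ≡ 17 (mod 60)


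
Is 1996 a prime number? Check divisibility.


1996 / 2 = 998 (exact division)
1996 is NOT prime.

No, 1996 is not prime


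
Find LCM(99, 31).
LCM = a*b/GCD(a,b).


GCD(99, 31) = 1
LCM = 99*31/1 = 3069/1 = 3069

LCM = 3069


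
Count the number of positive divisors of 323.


323 = 17^1 × 19^1
d(323) = (1+1) × (1+1) = 4

4 divisors


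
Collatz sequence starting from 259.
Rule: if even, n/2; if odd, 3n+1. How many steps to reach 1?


259 → 778 → 389 → 1168 → 584 → 292 → 146 → 73 → 220 → 110 → 55 → 166 → 83 → 250 → 125 → 376 → 188 → 94 → 47 → 142 → 71 → 214 → 107 → 322 → 161 → 484 → 242 → 121 → 364 → 182 → 91 → 274 → 137 → 412 → 206 → 103 → 310 → 155 → 466 → 233 → 700 → 350 → 175 → 526 → 263 → 790 → 395 → 1186 → 593 → 1780 → 890 → 445 → 1336 → 668 → 334 → 167 → 502 → 251 → 754 → 377 → 1132 → 566 → 283 → 850 → 425 → 1276 → 638 → 319 → 958 → 479 → 1438 → 719 → 2158 → 1079 → 3238 → 1619 → 4858 → 2429 → 7288 → 3644 → 1822 → 911 → 2734 → 1367 → 4102 → 2051 → 6154 → 3077 → 9232 → 4616 → 2308 → 1154 → 577 → 1732 → 866 → 433 → 1300 → 650 → 325 → 976 → 488 → 244 → 122 → 61 → 184 → 92 → 46 → 23 → 70 → 35 → 106 → 53 → 160 → 80 → 40 → 20 → 10 → 5 → 16 → 8 → 4 → 2 → 1
Total steps = 122

122 steps
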